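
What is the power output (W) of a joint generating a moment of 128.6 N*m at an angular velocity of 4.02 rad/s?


P = M * omega
P = 128.6 * 4.02
P = 516.9720


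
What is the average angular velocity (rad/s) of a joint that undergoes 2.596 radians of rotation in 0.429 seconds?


omega = delta_theta / delta_t
omega = 2.596 / 0.429
omega = 6.0513


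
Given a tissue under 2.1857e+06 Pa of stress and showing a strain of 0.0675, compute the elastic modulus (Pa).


E = stress / strain
E = 2.1857e+06 / 0.0675
E = 3.2381e+07


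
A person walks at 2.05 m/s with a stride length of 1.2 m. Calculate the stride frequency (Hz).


f = v / stride_length
f = 2.05 / 1.2
f = 1.7083


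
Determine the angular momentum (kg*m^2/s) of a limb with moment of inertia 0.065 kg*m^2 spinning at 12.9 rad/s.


L = I * omega
L = 0.065 * 12.9
L = 0.8385


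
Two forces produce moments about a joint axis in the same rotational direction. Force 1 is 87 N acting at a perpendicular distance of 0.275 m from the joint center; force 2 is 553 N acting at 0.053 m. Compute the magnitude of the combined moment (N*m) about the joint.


M = F1 * d1 + F2 * d2
M = 87 * 0.275 + 553 * 0.053
M = 23.9250 + 29.3090
M = 53.2340


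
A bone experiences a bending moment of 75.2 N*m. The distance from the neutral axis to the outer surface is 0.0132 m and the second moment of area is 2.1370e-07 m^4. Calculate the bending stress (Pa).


sigma = M * c / I
sigma = 75.2 * 0.0132 / 2.1370e-07
M * c = 0.9926
sigma = 4.6450e+06


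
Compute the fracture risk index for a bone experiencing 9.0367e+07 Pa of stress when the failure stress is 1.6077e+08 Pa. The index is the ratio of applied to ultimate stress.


FRI = applied / ultimate
FRI = 9.0367e+07 / 1.6077e+08
FRI = 0.5621


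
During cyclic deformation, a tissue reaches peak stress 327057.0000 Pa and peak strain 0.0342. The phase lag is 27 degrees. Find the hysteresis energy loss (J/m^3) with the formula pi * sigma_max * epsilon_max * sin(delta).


E_loss = pi * sigma_max * epsilon_max * sin(delta)
delta = 27 deg = 0.4712 rad
sin(delta) = 0.4540
E_loss = pi * 327057.0000 * 0.0342 * 0.4540
E_loss = 15953.1406


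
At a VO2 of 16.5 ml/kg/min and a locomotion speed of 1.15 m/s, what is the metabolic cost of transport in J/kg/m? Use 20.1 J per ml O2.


Power per kg = VO2 * 20.1 / 60
Power per kg = 16.5 * 20.1 / 60 = 5.5275 W/kg
Cost = power_per_kg / speed
Cost = 5.5275 / 1.15
Cost = 4.8065


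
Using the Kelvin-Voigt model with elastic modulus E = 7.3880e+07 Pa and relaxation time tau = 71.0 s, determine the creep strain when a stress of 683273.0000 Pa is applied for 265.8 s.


epsilon(t) = (sigma/E) * (1 - exp(-t/tau))
sigma/E = 683273.0000 / 7.3880e+07 = 0.0092
exp(-t/tau) = exp(-265.8 / 71.0) = 0.0237
epsilon = 0.0092 * (1 - 0.0237)
epsilon = 0.0090


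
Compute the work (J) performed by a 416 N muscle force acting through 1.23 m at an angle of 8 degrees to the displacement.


W = F * d * cos(theta)
theta = 8 deg = 0.1396 rad
cos(theta) = 0.9903
W = 416 * 1.23 * 0.9903
W = 506.7004


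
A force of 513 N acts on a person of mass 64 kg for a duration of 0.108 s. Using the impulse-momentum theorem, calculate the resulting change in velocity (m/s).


J = F * dt = 513 * 0.108 = 55.4040 N*s
delta_v = J / m
delta_v = 55.4040 / 64
delta_v = 0.8657


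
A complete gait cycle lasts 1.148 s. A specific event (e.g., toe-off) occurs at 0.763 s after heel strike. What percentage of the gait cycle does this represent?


pct = (event_time / cycle_time) * 100
pct = (0.763 / 1.148) * 100
ratio = 0.6646
pct = 66.4634


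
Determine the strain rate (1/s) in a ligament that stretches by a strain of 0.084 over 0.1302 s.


strain_rate = delta_strain / delta_t
strain_rate = 0.084 / 0.1302
strain_rate = 0.6452


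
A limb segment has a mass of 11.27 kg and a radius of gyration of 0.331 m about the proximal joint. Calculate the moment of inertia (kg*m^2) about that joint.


I = m * k^2
I = 11.27 * 0.331^2
k^2 = 0.1096
I = 1.2348


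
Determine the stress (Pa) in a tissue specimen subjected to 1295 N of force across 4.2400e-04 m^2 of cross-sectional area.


stress = F / A
stress = 1295 / 4.2400e-04
stress = 3.0542e+06


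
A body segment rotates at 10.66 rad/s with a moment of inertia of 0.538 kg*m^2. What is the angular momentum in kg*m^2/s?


L = I * omega
L = 0.538 * 10.66
L = 5.7351


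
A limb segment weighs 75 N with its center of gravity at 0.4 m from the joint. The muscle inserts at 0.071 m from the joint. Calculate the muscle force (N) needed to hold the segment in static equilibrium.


F_muscle = W * d_load / d_muscle
F_muscle = 75 * 0.4 / 0.071
Numerator = 30.0000
F_muscle = 422.5352


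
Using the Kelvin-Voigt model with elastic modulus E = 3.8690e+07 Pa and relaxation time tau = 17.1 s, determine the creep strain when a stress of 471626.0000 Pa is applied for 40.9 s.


epsilon(t) = (sigma/E) * (1 - exp(-t/tau))
sigma/E = 471626.0000 / 3.8690e+07 = 0.0122
exp(-t/tau) = exp(-40.9 / 17.1) = 0.0915
epsilon = 0.0122 * (1 - 0.0915)
epsilon = 0.0111


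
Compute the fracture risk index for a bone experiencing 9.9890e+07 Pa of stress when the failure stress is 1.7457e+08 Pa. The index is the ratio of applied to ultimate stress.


FRI = applied / ultimate
FRI = 9.9890e+07 / 1.7457e+08
FRI = 0.5722


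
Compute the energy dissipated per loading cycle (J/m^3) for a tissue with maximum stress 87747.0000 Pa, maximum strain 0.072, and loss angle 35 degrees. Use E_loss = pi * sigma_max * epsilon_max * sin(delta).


E_loss = pi * sigma_max * epsilon_max * sin(delta)
delta = 35 deg = 0.6109 rad
sin(delta) = 0.5736
E_loss = pi * 87747.0000 * 0.072 * 0.5736
E_loss = 11384.2899


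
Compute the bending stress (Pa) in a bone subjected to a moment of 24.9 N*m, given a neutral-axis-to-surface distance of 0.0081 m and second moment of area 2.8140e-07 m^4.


sigma = M * c / I
sigma = 24.9 * 0.0081 / 2.8140e-07
M * c = 0.2017
sigma = 716737.7399


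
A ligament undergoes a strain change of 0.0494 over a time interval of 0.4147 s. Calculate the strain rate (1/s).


strain_rate = delta_strain / delta_t
strain_rate = 0.0494 / 0.4147
strain_rate = 0.1191


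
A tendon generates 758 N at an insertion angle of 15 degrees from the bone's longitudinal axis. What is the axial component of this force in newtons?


F_eff = F_tendon * cos(theta)
theta = 15 deg = 0.2618 rad
cos(theta) = 0.9659
F_eff = 758 * 0.9659
F_eff = 732.1718


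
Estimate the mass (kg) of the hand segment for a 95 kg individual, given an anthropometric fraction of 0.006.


m_segment = body_mass * fraction
m_segment = 95 * 0.006
m_segment = 0.5700


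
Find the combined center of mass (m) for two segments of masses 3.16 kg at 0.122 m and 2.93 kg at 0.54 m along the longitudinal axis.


COM = (m1*x1 + m2*x2) / (m1 + m2)
COM = (3.16*0.122 + 2.93*0.54) / (3.16 + 2.93)
Numerator = 1.9677
Denominator = 6.0900
COM = 0.3231


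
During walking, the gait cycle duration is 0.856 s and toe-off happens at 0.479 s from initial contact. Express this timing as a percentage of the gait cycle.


pct = (event_time / cycle_time) * 100
pct = (0.479 / 0.856) * 100
ratio = 0.5596
pct = 55.9579


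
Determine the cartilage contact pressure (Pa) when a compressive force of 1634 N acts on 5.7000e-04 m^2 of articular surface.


P = F / A
P = 1634 / 5.7000e-04
P = 2.8667e+06


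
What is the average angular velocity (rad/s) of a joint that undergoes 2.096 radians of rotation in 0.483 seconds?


omega = delta_theta / delta_t
omega = 2.096 / 0.483
omega = 4.3395


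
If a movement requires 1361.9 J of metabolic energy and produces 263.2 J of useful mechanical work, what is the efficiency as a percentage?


eta = (W_mech / E_meta) * 100
eta = (263.2 / 1361.9) * 100
ratio = 0.1933
eta = 19.3259


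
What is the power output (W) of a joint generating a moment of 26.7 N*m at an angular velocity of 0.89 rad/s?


P = M * omega
P = 26.7 * 0.89
P = 23.7630


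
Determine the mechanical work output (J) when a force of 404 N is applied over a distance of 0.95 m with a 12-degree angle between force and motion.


W = F * d * cos(theta)
theta = 12 deg = 0.2094 rad
cos(theta) = 0.9781
W = 404 * 0.95 * 0.9781
W = 375.4130


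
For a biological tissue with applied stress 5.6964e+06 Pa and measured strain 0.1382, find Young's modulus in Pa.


E = stress / strain
E = 5.6964e+06 / 0.1382
E = 4.1219e+07


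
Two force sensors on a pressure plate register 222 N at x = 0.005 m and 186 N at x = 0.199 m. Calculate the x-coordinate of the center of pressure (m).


COP_x = (F1*x1 + F2*x2) / (F1 + F2)
COP_x = (222*0.005 + 186*0.199) / (222 + 186)
Numerator = 38.1240
Denominator = 408
COP_x = 0.0934


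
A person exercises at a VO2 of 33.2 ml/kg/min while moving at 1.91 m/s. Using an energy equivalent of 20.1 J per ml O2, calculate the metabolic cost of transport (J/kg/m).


Power per kg = VO2 * 20.1 / 60
Power per kg = 33.2 * 20.1 / 60 = 11.1220 W/kg
Cost = power_per_kg / speed
Cost = 11.1220 / 1.91
Cost = 5.8230


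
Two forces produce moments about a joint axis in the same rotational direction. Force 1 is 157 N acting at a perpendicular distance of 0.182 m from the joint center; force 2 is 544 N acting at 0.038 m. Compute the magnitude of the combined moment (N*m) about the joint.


M = F1 * d1 + F2 * d2
M = 157 * 0.182 + 544 * 0.038
M = 28.5740 + 20.6720
M = 49.2460


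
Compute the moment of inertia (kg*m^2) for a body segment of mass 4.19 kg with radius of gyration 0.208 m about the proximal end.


I = m * k^2
I = 4.19 * 0.208^2
k^2 = 0.0433
I = 0.1813


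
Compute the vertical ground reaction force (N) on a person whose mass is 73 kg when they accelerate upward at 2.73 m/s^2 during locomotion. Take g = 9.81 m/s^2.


GRF = m * (g + a)
GRF = 73 * (9.81 + 2.73)
GRF = 73 * 12.5400
GRF = 915.4200


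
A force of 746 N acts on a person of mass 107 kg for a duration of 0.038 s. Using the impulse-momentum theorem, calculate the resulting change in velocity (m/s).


J = F * dt = 746 * 0.038 = 28.3480 N*s
delta_v = J / m
delta_v = 28.3480 / 107
delta_v = 0.2649


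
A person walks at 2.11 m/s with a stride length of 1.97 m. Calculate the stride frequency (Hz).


f = v / stride_length
f = 2.11 / 1.97
f = 1.0711


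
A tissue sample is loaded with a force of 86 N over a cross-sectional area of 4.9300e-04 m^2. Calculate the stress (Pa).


stress = F / A
stress = 86 / 4.9300e-04
stress = 174442.1907


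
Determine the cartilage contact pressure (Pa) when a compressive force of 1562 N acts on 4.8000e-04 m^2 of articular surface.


P = F / A
P = 1562 / 4.8000e-04
P = 3.2542e+06


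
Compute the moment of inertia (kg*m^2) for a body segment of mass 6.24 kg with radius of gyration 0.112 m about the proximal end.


I = m * k^2
I = 6.24 * 0.112^2
k^2 = 0.0125
I = 0.0783


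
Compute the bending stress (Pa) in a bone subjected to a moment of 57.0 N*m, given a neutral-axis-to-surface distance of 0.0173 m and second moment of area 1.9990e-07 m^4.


sigma = M * c / I
sigma = 57.0 * 0.0173 / 1.9990e-07
M * c = 0.9861
sigma = 4.9330e+06


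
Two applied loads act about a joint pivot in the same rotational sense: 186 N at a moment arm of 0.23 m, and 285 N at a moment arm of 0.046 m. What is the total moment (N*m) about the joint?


M = F1 * d1 + F2 * d2
M = 186 * 0.23 + 285 * 0.046
M = 42.7800 + 13.1100
M = 55.8900


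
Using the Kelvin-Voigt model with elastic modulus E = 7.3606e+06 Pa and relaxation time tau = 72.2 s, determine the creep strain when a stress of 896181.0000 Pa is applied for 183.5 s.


epsilon(t) = (sigma/E) * (1 - exp(-t/tau))
sigma/E = 896181.0000 / 7.3606e+06 = 0.1218
exp(-t/tau) = exp(-183.5 / 72.2) = 0.0787
epsilon = 0.1218 * (1 - 0.0787)
epsilon = 0.1122


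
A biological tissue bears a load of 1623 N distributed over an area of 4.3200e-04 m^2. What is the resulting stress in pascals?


stress = F / A
stress = 1623 / 4.3200e-04
stress = 3.7569e+06


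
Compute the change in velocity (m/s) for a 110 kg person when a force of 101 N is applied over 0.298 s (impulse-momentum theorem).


J = F * dt = 101 * 0.298 = 30.0980 N*s
delta_v = J / m
delta_v = 30.0980 / 110
delta_v = 0.2736


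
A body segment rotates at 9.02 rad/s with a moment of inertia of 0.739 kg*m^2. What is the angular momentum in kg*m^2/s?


L = I * omega
L = 0.739 * 9.02
L = 6.6658


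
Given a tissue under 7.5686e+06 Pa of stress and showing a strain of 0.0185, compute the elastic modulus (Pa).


E = stress / strain
E = 7.5686e+06 / 0.0185
E = 4.0911e+08


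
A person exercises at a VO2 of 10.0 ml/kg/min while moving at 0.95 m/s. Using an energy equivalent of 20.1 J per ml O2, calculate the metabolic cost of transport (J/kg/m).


Power per kg = VO2 * 20.1 / 60
Power per kg = 10.0 * 20.1 / 60 = 3.3500 W/kg
Cost = power_per_kg / speed
Cost = 3.3500 / 0.95
Cost = 3.5263


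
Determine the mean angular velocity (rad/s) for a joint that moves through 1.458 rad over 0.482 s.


omega = delta_theta / delta_t
omega = 1.458 / 0.482
omega = 3.0249


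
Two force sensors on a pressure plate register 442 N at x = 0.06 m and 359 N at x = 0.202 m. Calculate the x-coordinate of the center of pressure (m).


COP_x = (F1*x1 + F2*x2) / (F1 + F2)
COP_x = (442*0.06 + 359*0.202) / (442 + 359)
Numerator = 99.0380
Denominator = 801
COP_x = 0.1236


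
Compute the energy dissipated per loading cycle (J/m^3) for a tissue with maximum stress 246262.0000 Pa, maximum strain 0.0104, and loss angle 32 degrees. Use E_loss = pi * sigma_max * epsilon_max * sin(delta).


E_loss = pi * sigma_max * epsilon_max * sin(delta)
delta = 32 deg = 0.5585 rad
sin(delta) = 0.5299
E_loss = pi * 246262.0000 * 0.0104 * 0.5299
E_loss = 4263.7362


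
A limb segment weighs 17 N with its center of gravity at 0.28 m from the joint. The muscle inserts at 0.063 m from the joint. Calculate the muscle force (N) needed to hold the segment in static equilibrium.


F_muscle = W * d_load / d_muscle
F_muscle = 17 * 0.28 / 0.063
Numerator = 4.7600
F_muscle = 75.5556


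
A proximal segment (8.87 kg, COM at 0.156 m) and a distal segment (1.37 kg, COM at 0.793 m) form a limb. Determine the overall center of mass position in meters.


COM = (m1*x1 + m2*x2) / (m1 + m2)
COM = (8.87*0.156 + 1.37*0.793) / (8.87 + 1.37)
Numerator = 2.4701
Denominator = 10.2400
COM = 0.2412


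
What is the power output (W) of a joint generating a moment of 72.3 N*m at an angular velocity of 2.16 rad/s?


P = M * omega
P = 72.3 * 2.16
P = 156.1680


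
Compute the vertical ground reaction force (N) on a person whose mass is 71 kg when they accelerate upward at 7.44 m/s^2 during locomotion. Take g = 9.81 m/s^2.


GRF = m * (g + a)
GRF = 71 * (9.81 + 7.44)
GRF = 71 * 17.2500
GRF = 1224.7500


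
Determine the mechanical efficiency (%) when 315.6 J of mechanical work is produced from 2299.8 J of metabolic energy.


eta = (W_mech / E_meta) * 100
eta = (315.6 / 2299.8) * 100
ratio = 0.1372
eta = 13.7229


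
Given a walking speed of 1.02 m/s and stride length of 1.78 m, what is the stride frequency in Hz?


f = v / stride_length
f = 1.02 / 1.78
f = 0.5730


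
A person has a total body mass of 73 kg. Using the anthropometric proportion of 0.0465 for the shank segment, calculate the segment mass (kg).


m_segment = body_mass * fraction
m_segment = 73 * 0.0465
m_segment = 3.3945


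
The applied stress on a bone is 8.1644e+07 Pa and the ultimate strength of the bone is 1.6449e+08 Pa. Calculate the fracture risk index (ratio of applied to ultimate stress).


FRI = applied / ultimate
FRI = 8.1644e+07 / 1.6449e+08
FRI = 0.4963


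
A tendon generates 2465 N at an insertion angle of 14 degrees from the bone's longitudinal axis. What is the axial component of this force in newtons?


F_eff = F_tendon * cos(theta)
theta = 14 deg = 0.2443 rad
cos(theta) = 0.9703
F_eff = 2465 * 0.9703
F_eff = 2391.7790


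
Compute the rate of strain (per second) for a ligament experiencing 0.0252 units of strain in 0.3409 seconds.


strain_rate = delta_strain / delta_t
strain_rate = 0.0252 / 0.3409
strain_rate = 0.0739


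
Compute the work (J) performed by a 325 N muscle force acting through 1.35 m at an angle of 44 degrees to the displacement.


W = F * d * cos(theta)
theta = 44 deg = 0.7679 rad
cos(theta) = 0.7193
W = 325 * 1.35 * 0.7193
W = 315.6103


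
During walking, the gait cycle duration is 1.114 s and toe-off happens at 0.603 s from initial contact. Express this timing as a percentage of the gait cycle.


pct = (event_time / cycle_time) * 100
pct = (0.603 / 1.114) * 100
ratio = 0.5413
pct = 54.1293


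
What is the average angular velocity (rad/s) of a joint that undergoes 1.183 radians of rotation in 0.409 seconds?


omega = delta_theta / delta_t
omega = 1.183 / 0.409
omega = 2.8924


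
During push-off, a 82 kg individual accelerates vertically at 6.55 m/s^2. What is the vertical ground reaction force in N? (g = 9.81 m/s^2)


GRF = m * (g + a)
GRF = 82 * (9.81 + 6.55)
GRF = 82 * 16.3600
GRF = 1341.5200


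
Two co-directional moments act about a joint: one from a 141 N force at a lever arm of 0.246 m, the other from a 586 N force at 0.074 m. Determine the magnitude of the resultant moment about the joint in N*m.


M = F1 * d1 + F2 * d2
M = 141 * 0.246 + 586 * 0.074
M = 34.6860 + 43.3640
M = 78.0500


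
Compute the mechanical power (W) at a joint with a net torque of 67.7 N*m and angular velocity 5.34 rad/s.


P = M * omega
P = 67.7 * 5.34
P = 361.5180


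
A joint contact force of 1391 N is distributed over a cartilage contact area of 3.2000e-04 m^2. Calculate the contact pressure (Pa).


P = F / A
P = 1391 / 3.2000e-04
P = 4.3469e+06


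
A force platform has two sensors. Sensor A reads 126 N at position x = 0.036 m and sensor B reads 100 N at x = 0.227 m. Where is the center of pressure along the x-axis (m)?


COP_x = (F1*x1 + F2*x2) / (F1 + F2)
COP_x = (126*0.036 + 100*0.227) / (126 + 100)
Numerator = 27.2360
Denominator = 226
COP_x = 0.1205


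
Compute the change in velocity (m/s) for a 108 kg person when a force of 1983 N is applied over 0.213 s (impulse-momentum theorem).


J = F * dt = 1983 * 0.213 = 422.3790 N*s
delta_v = J / m
delta_v = 422.3790 / 108
delta_v = 3.9109


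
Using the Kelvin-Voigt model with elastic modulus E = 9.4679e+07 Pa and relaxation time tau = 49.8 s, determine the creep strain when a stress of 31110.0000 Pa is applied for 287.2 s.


epsilon(t) = (sigma/E) * (1 - exp(-t/tau))
sigma/E = 31110.0000 / 9.4679e+07 = 3.2858e-04
exp(-t/tau) = exp(-287.2 / 49.8) = 0.0031
epsilon = 3.2858e-04 * (1 - 0.0031)
epsilon = 3.2756e-04


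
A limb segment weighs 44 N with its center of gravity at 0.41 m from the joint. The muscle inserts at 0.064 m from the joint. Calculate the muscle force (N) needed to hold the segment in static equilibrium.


F_muscle = W * d_load / d_muscle
F_muscle = 44 * 0.41 / 0.064
Numerator = 18.0400
F_muscle = 281.8750


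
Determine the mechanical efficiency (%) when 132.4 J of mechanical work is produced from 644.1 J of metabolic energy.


eta = (W_mech / E_meta) * 100
eta = (132.4 / 644.1) * 100
ratio = 0.2056
eta = 20.5558


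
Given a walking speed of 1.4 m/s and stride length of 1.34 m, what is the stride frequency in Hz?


f = v / stride_length
f = 1.4 / 1.34
f = 1.0448


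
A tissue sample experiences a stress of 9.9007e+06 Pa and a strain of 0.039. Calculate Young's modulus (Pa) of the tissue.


E = stress / strain
E = 9.9007e+06 / 0.039
E = 2.5386e+08


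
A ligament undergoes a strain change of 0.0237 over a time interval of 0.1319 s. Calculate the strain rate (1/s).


strain_rate = delta_strain / delta_t
strain_rate = 0.0237 / 0.1319
strain_rate = 0.1797


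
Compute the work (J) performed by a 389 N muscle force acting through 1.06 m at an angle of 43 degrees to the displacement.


W = F * d * cos(theta)
theta = 43 deg = 0.7505 rad
cos(theta) = 0.7314
W = 389 * 1.06 * 0.7314
W = 301.5664


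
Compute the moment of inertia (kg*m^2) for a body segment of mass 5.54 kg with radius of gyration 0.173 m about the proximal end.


I = m * k^2
I = 5.54 * 0.173^2
k^2 = 0.0299
I = 0.1658


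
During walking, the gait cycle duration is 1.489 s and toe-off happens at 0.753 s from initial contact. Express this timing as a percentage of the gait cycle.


pct = (event_time / cycle_time) * 100
pct = (0.753 / 1.489) * 100
ratio = 0.5057
pct = 50.5709


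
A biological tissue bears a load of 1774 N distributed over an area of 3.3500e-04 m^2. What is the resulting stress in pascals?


stress = F / A
stress = 1774 / 3.3500e-04
stress = 5.2955e+06


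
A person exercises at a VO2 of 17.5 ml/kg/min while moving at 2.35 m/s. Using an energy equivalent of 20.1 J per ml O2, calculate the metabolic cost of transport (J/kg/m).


Power per kg = VO2 * 20.1 / 60
Power per kg = 17.5 * 20.1 / 60 = 5.8625 W/kg
Cost = power_per_kg / speed
Cost = 5.8625 / 2.35
Cost = 2.4947


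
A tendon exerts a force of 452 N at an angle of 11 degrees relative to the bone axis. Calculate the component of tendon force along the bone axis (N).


F_eff = F_tendon * cos(theta)
theta = 11 deg = 0.1920 rad
cos(theta) = 0.9816
F_eff = 452 * 0.9816
F_eff = 443.6955


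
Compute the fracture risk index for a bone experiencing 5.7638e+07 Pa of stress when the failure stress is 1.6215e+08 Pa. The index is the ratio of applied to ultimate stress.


FRI = applied / ultimate
FRI = 5.7638e+07 / 1.6215e+08
FRI = 0.3555


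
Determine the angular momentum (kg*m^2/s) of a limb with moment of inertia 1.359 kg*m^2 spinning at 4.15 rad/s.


L = I * omega
L = 1.359 * 4.15
L = 5.6399


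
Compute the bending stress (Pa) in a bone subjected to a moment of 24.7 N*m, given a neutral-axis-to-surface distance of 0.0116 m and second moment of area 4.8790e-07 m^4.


sigma = M * c / I
sigma = 24.7 * 0.0116 / 4.8790e-07
M * c = 0.2865
sigma = 587251.4860


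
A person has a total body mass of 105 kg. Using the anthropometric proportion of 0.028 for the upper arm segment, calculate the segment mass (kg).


m_segment = body_mass * fraction
m_segment = 105 * 0.028
m_segment = 2.9400


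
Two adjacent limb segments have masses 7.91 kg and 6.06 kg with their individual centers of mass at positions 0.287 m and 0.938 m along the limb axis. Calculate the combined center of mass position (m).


COM = (m1*x1 + m2*x2) / (m1 + m2)
COM = (7.91*0.287 + 6.06*0.938) / (7.91 + 6.06)
Numerator = 7.9544
Denominator = 13.9700
COM = 0.5694


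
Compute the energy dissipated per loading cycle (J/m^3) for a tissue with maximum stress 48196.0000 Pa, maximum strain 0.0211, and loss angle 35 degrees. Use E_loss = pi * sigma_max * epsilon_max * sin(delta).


E_loss = pi * sigma_max * epsilon_max * sin(delta)
delta = 35 deg = 0.6109 rad
sin(delta) = 0.5736
E_loss = pi * 48196.0000 * 0.0211 * 0.5736
E_loss = 1832.4605


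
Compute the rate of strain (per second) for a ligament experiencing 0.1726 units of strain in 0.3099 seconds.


strain_rate = delta_strain / delta_t
strain_rate = 0.1726 / 0.3099
strain_rate = 0.5570


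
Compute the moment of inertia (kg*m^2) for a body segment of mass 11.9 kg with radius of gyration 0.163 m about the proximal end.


I = m * k^2
I = 11.9 * 0.163^2
k^2 = 0.0266
I = 0.3162


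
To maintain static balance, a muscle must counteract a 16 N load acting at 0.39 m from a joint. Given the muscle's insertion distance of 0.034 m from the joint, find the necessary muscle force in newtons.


F_muscle = W * d_load / d_muscle
F_muscle = 16 * 0.39 / 0.034
Numerator = 6.2400
F_muscle = 183.5294


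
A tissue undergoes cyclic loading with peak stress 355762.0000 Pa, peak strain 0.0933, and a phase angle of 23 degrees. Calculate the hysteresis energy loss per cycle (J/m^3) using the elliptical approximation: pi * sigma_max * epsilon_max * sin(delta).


E_loss = pi * sigma_max * epsilon_max * sin(delta)
delta = 23 deg = 0.4014 rad
sin(delta) = 0.3907
E_loss = pi * 355762.0000 * 0.0933 * 0.3907
E_loss = 40744.5088


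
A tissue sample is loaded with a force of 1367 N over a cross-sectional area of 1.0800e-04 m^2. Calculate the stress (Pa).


stress = F / A
stress = 1367 / 1.0800e-04
stress = 1.2657e+07


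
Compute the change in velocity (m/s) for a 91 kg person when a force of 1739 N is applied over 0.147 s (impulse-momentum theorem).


J = F * dt = 1739 * 0.147 = 255.6330 N*s
delta_v = J / m
delta_v = 255.6330 / 91
delta_v = 2.8092


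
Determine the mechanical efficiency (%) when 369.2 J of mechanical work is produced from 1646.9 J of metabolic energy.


eta = (W_mech / E_meta) * 100
eta = (369.2 / 1646.9) * 100
ratio = 0.2242
eta = 22.4179


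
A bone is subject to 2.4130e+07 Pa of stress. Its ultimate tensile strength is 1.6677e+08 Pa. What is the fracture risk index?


FRI = applied / ultimate
FRI = 2.4130e+07 / 1.6677e+08
FRI = 0.1447


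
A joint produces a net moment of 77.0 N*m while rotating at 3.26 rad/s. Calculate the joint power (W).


P = M * omega
P = 77.0 * 3.26
P = 251.0200


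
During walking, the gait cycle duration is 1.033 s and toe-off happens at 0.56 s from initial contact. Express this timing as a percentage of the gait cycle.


pct = (event_time / cycle_time) * 100
pct = (0.56 / 1.033) * 100
ratio = 0.5421
pct = 54.2110


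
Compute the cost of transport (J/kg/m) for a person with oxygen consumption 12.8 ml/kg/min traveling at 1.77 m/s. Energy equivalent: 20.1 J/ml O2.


Power per kg = VO2 * 20.1 / 60
Power per kg = 12.8 * 20.1 / 60 = 4.2880 W/kg
Cost = power_per_kg / speed
Cost = 4.2880 / 1.77
Cost = 2.4226


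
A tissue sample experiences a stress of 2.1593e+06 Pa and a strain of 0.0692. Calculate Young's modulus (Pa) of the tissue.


E = stress / strain
E = 2.1593e+06 / 0.0692
E = 3.1204e+07


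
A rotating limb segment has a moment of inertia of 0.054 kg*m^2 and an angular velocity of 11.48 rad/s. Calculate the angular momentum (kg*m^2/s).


L = I * omega
L = 0.054 * 11.48
L = 0.6199


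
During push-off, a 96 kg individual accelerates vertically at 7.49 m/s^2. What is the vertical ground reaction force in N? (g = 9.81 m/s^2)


GRF = m * (g + a)
GRF = 96 * (9.81 + 7.49)
GRF = 96 * 17.3000
GRF = 1660.8000


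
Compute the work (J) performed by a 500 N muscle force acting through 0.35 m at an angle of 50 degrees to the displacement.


W = F * d * cos(theta)
theta = 50 deg = 0.8727 rad
cos(theta) = 0.6428
W = 500 * 0.35 * 0.6428
W = 112.4878


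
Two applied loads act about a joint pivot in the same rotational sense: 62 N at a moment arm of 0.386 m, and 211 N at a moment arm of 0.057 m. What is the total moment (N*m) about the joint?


M = F1 * d1 + F2 * d2
M = 62 * 0.386 + 211 * 0.057
M = 23.9320 + 12.0270
M = 35.9590


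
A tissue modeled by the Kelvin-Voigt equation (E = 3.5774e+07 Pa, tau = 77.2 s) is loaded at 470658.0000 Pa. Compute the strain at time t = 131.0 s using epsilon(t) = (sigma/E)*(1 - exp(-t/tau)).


epsilon(t) = (sigma/E) * (1 - exp(-t/tau))
sigma/E = 470658.0000 / 3.5774e+07 = 0.0132
exp(-t/tau) = exp(-131.0 / 77.2) = 0.1833
epsilon = 0.0132 * (1 - 0.1833)
epsilon = 0.0107


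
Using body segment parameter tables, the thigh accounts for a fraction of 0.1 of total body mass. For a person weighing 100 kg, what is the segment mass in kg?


m_segment = body_mass * fraction
m_segment = 100 * 0.1
m_segment = 10.0000


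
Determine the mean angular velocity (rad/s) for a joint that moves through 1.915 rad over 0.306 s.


omega = delta_theta / delta_t
omega = 1.915 / 0.306
omega = 6.2582


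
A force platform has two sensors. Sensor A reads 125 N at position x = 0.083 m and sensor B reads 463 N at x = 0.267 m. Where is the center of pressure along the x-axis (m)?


COP_x = (F1*x1 + F2*x2) / (F1 + F2)
COP_x = (125*0.083 + 463*0.267) / (125 + 463)
Numerator = 133.9960
Denominator = 588
COP_x = 0.2279


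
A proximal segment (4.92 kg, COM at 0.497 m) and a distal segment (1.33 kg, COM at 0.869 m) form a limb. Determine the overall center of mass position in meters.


COM = (m1*x1 + m2*x2) / (m1 + m2)
COM = (4.92*0.497 + 1.33*0.869) / (4.92 + 1.33)
Numerator = 3.6010
Denominator = 6.2500
COM = 0.5762


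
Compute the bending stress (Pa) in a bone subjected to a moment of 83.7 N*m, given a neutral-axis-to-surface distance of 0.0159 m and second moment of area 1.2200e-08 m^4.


sigma = M * c / I
sigma = 83.7 * 0.0159 / 1.2200e-08
M * c = 1.3308
sigma = 1.0908e+08


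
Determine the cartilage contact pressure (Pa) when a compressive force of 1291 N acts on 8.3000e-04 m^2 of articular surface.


P = F / A
P = 1291 / 8.3000e-04
P = 1.5554e+06


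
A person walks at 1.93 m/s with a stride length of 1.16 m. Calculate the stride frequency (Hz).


f = v / stride_length
f = 1.93 / 1.16
f = 1.6638


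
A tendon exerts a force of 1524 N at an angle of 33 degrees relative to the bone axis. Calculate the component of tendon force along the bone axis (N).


F_eff = F_tendon * cos(theta)
theta = 33 deg = 0.5760 rad
cos(theta) = 0.8387
F_eff = 1524 * 0.8387
F_eff = 1278.1339


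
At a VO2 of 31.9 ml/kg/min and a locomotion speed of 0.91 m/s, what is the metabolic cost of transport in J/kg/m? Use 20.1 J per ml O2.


Power per kg = VO2 * 20.1 / 60
Power per kg = 31.9 * 20.1 / 60 = 10.6865 W/kg
Cost = power_per_kg / speed
Cost = 10.6865 / 0.91
Cost = 11.7434


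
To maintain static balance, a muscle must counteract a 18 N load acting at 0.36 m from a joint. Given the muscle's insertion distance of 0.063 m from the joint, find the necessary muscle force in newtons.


F_muscle = W * d_load / d_muscle
F_muscle = 18 * 0.36 / 0.063
Numerator = 6.4800
F_muscle = 102.8571


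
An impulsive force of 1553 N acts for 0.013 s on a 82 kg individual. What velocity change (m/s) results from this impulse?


J = F * dt = 1553 * 0.013 = 20.1890 N*s
delta_v = J / m
delta_v = 20.1890 / 82
delta_v = 0.2462


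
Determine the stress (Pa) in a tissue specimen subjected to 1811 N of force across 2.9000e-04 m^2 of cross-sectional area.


stress = F / A
stress = 1811 / 2.9000e-04
stress = 6.2448e+06


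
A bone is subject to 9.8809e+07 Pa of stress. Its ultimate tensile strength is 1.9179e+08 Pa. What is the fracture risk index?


FRI = applied / ultimate
FRI = 9.8809e+07 / 1.9179e+08
FRI = 0.5152


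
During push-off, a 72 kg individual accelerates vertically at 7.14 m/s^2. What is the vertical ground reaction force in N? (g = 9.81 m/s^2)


GRF = m * (g + a)
GRF = 72 * (9.81 + 7.14)
GRF = 72 * 16.9500
GRF = 1220.4000


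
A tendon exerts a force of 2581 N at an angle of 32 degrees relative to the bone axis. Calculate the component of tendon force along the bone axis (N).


F_eff = F_tendon * cos(theta)
theta = 32 deg = 0.5585 rad
cos(theta) = 0.8480
F_eff = 2581 * 0.8480
F_eff = 2188.8121


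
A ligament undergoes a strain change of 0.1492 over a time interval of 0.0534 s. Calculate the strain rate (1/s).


strain_rate = delta_strain / delta_t
strain_rate = 0.1492 / 0.0534
strain_rate = 2.7940


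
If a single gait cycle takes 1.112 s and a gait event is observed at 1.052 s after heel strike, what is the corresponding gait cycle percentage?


pct = (event_time / cycle_time) * 100
pct = (1.052 / 1.112) * 100
ratio = 0.9460
pct = 94.6043


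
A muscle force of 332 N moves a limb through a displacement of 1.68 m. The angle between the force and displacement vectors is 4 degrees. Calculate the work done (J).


W = F * d * cos(theta)
theta = 4 deg = 0.0698 rad
cos(theta) = 0.9976
W = 332 * 1.68 * 0.9976
W = 556.4013


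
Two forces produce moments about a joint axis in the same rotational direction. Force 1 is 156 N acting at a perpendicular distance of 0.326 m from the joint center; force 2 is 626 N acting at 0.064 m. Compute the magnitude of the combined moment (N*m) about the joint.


M = F1 * d1 + F2 * d2
M = 156 * 0.326 + 626 * 0.064
M = 50.8560 + 40.0640
M = 90.9200


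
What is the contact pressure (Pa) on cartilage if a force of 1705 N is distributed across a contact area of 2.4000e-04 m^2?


P = F / A
P = 1705 / 2.4000e-04
P = 7.1042e+06


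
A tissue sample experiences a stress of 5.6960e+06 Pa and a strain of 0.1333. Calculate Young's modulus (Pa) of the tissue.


E = stress / strain
E = 5.6960e+06 / 0.1333
E = 4.2731e+07


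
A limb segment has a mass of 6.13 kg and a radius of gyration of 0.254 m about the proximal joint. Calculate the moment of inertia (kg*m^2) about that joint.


I = m * k^2
I = 6.13 * 0.254^2
k^2 = 0.0645
I = 0.3955


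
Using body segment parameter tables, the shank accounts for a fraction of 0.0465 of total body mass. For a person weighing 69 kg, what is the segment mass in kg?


m_segment = body_mass * fraction
m_segment = 69 * 0.0465
m_segment = 3.2085


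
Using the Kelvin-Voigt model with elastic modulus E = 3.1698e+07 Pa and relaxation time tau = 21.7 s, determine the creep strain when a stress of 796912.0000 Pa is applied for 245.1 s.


epsilon(t) = (sigma/E) * (1 - exp(-t/tau))
sigma/E = 796912.0000 / 3.1698e+07 = 0.0251
exp(-t/tau) = exp(-245.1 / 21.7) = 1.2436e-05
epsilon = 0.0251 * (1 - 1.2436e-05)
epsilon = 0.0251


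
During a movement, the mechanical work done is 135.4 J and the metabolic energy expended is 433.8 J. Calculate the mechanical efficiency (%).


eta = (W_mech / E_meta) * 100
eta = (135.4 / 433.8) * 100
ratio = 0.3121
eta = 31.2125


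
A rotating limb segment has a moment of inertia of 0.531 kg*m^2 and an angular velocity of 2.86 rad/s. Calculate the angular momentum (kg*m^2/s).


L = I * omega
L = 0.531 * 2.86
L = 1.5187


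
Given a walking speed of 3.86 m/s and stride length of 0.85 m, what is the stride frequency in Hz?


f = v / stride_length
f = 3.86 / 0.85
f = 4.5412


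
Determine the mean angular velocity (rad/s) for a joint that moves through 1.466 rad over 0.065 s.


omega = delta_theta / delta_t
omega = 1.466 / 0.065
omega = 22.5538


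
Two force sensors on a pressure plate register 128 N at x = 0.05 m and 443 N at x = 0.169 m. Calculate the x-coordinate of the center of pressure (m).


COP_x = (F1*x1 + F2*x2) / (F1 + F2)
COP_x = (128*0.05 + 443*0.169) / (128 + 443)
Numerator = 81.2670
Denominator = 571
COP_x = 0.1423


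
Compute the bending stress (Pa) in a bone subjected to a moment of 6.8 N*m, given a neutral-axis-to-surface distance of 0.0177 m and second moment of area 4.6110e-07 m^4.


sigma = M * c / I
sigma = 6.8 * 0.0177 / 4.6110e-07
M * c = 0.1204
sigma = 261027.9766


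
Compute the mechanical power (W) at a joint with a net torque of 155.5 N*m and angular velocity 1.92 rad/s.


P = M * omega
P = 155.5 * 1.92
P = 298.5600


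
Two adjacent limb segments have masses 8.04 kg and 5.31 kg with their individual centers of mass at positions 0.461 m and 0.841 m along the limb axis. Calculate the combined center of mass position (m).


COM = (m1*x1 + m2*x2) / (m1 + m2)
COM = (8.04*0.461 + 5.31*0.841) / (8.04 + 5.31)
Numerator = 8.1721
Denominator = 13.3500
COM = 0.6121


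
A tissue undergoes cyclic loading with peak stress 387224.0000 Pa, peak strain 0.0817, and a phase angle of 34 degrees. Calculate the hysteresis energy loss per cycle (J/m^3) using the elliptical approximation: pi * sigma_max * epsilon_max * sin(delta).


E_loss = pi * sigma_max * epsilon_max * sin(delta)
delta = 34 deg = 0.5934 rad
sin(delta) = 0.5592
E_loss = pi * 387224.0000 * 0.0817 * 0.5592
E_loss = 55577.0956


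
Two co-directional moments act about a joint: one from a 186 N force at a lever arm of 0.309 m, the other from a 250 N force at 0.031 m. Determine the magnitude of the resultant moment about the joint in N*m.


M = F1 * d1 + F2 * d2
M = 186 * 0.309 + 250 * 0.031
M = 57.4740 + 7.7500
M = 65.2240


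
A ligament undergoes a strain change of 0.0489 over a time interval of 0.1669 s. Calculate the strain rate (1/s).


strain_rate = delta_strain / delta_t
strain_rate = 0.0489 / 0.1669
strain_rate = 0.2930


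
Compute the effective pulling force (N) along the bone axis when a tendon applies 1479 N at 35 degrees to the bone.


F_eff = F_tendon * cos(theta)
theta = 35 deg = 0.6109 rad
cos(theta) = 0.8192
F_eff = 1479 * 0.8192
F_eff = 1211.5259


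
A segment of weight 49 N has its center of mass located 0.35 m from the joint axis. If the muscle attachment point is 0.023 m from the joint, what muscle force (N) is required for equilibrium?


F_muscle = W * d_load / d_muscle
F_muscle = 49 * 0.35 / 0.023
Numerator = 17.1500
F_muscle = 745.6522


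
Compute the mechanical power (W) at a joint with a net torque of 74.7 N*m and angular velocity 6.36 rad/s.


P = M * omega
P = 74.7 * 6.36
P = 475.0920


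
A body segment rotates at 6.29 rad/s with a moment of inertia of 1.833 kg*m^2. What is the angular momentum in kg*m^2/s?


L = I * omega
L = 1.833 * 6.29
L = 11.5296


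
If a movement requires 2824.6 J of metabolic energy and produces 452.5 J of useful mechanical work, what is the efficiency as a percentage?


eta = (W_mech / E_meta) * 100
eta = (452.5 / 2824.6) * 100
ratio = 0.1602
eta = 16.0200


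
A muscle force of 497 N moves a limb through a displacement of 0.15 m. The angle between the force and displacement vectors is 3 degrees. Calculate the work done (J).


W = F * d * cos(theta)
theta = 3 deg = 0.0524 rad
cos(theta) = 0.9986
W = 497 * 0.15 * 0.9986
W = 74.4478


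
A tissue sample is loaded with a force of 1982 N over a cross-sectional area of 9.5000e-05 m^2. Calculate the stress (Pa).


stress = F / A
stress = 1982 / 9.5000e-05
stress = 2.0863e+07


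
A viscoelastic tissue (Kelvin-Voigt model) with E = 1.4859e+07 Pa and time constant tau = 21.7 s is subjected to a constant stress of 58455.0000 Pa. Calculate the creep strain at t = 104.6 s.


epsilon(t) = (sigma/E) * (1 - exp(-t/tau))
sigma/E = 58455.0000 / 1.4859e+07 = 0.0039
exp(-t/tau) = exp(-104.6 / 21.7) = 0.0081
epsilon = 0.0039 * (1 - 0.0081)
epsilon = 0.0039


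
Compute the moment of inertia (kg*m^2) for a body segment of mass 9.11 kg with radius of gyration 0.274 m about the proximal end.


I = m * k^2
I = 9.11 * 0.274^2
k^2 = 0.0751
I = 0.6839


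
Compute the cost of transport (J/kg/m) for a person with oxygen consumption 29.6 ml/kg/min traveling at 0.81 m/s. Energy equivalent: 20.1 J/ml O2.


Power per kg = VO2 * 20.1 / 60
Power per kg = 29.6 * 20.1 / 60 = 9.9160 W/kg
Cost = power_per_kg / speed
Cost = 9.9160 / 0.81
Cost = 12.2420


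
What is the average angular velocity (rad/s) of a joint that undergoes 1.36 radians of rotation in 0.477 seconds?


omega = delta_theta / delta_t
omega = 1.36 / 0.477
omega = 2.8512


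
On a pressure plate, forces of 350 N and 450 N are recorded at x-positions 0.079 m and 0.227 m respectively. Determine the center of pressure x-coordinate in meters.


COP_x = (F1*x1 + F2*x2) / (F1 + F2)
COP_x = (350*0.079 + 450*0.227) / (350 + 450)
Numerator = 129.8000
Denominator = 800
COP_x = 0.1623


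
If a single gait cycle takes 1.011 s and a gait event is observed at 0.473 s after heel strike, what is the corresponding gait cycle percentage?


pct = (event_time / cycle_time) * 100
pct = (0.473 / 1.011) * 100
ratio = 0.4679
pct = 46.7854


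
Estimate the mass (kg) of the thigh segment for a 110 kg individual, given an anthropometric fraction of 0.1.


m_segment = body_mass * fraction
m_segment = 110 * 0.1
m_segment = 11.0000


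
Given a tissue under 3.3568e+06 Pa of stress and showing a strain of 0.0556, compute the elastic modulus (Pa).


E = stress / strain
E = 3.3568e+06 / 0.0556
E = 6.0374e+07
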